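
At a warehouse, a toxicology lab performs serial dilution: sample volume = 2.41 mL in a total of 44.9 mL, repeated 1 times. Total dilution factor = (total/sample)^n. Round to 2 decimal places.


Dilution factor calculation:
Single dilution = V_total / V_sample = 44.9 / 2.41 ≈ 18.630705
Number of dilutions = 1
Total DF = (44.9 / 2.41)^1 (full precision, rounded at the end) = 18.63

18.63


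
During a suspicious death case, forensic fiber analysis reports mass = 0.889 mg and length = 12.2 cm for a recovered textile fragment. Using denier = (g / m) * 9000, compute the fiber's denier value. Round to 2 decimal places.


Denier calculation:
Mass in grams = 0.889 mg / 1000 = 0.000889 g
Length in meters = 12.2 cm / 100 = 0.122 m
Linear density = mass / length = 0.000889 / 0.122 = 0.00728689 g/m
Denier = (g/m) * 9000 = 0.00728689 * 9000 = 65.58

65.58


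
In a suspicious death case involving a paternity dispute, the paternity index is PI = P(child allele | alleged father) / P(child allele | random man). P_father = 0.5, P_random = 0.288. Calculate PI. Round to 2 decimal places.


Paternity Index calculation:
PI = P(allele|father) / P(allele|random)
PI = 0.5 / 0.288
PI = 1.74

1.74


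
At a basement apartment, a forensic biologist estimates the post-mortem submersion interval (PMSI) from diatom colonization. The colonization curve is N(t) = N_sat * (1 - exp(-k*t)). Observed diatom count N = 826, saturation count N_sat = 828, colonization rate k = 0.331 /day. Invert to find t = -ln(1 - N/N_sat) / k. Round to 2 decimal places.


PMSI from diatom colonization curve:
N / N_sat = 826 / 828 = 0.997585
1 - N/N_sat = 0.002415
ln(1 - N/N_sat) = -6.026056
t = -ln(1 - N/N_sat) / k = -(-6.026056) / 0.331 = 18.21 days

18.21


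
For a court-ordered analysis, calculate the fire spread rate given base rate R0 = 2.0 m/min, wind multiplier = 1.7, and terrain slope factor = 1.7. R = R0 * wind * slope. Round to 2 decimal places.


Fire spread rate calculation:
R = R0 * wind_factor * slope_factor
= 2.0 * 1.7 * 1.7
= 3.4 * 1.7
= 5.78 m/min

5.78


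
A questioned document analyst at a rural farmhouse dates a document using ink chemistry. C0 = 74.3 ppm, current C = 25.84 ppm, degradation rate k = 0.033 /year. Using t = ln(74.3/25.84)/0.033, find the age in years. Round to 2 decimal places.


Document age estimation:
C0/C = 74.3 / 25.84 = 2.875387
ln(C0/C) = 1.056187
t = 1.056187 / 0.033 = 32.01 years

32.01


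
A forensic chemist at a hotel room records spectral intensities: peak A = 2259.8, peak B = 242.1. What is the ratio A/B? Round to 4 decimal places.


Spectral peak ratio:
Peak A = 2259.8 counts
Peak B = 242.1 counts
Ratio = 2259.8 / 242.1 = 9.3342

9.3342


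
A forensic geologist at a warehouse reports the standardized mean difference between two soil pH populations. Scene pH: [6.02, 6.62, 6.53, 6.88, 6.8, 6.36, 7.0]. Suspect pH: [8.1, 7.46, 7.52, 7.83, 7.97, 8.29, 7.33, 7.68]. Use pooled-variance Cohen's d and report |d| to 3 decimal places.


Pooled-variance Cohen's d for soil pH comparison:
Scene mean = 46.21 / 7 = 6.601429
Suspect mean = 62.18 / 8 = 7.7725
Scene sample variance s_s^2 = 0.112948
Suspect sample variance s_c^2 = 0.111879
Pooled variance = ((n_s-1)*s_s^2 + (n_c-1)*s_c^2) / (n_s + n_c - 2) = 0.112372
Pooled SD = sqrt(0.112372) = 0.335219
Mean difference = -1.171071
|d| = |-1.171071| / 0.335219 = 3.493

3.493


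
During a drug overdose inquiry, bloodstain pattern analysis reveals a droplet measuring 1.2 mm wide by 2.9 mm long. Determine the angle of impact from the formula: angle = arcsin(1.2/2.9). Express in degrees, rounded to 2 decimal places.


Blood spatter impact angle calculation:
width / length = 1.2 / 2.9 = 0.413793
angle = arcsin(0.413793)
angle = 24.44 degrees

24.44


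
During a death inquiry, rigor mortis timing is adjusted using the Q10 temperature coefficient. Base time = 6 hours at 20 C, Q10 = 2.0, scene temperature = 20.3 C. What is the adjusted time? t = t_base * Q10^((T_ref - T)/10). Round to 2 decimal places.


Rigor mortis time adjustment:
Exponent = (T_ref - T_actual) / 10 = (20 - 20.3) / 10 = -0.03
Q10 factor = 2.0^-0.03 = 0.97942
t_adjusted = 6 * 0.97942 = 5.88 hours

5.88


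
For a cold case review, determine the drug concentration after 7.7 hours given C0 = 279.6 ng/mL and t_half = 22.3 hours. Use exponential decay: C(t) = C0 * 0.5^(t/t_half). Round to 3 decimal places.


Drug concentration decay:
Number of half-lives = t / t_half = 7.7 / 22.3 = 0.345291
Decay factor = 0.5^0.345291 = 0.78714919
C(t) = 279.6 * 0.78714919 = 220.087 ng/mL

220.087


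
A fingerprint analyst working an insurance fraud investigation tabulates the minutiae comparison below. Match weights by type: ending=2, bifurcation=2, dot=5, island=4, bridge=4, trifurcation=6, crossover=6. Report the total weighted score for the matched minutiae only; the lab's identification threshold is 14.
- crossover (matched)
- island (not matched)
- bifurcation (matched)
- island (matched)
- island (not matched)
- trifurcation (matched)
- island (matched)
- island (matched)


Weighted minutiae match score:
  crossover: matched, +6 (running total 6)
  island: not matched, +0
  bifurcation: matched, +2 (running total 8)
  island: matched, +4 (running total 12)
  island: not matched, +0
  trifurcation: matched, +6 (running total 18)
  island: matched, +4 (running total 22)
  island: matched, +4 (running total 26)
Total score = 26
Threshold = 14; verdict = identification

26


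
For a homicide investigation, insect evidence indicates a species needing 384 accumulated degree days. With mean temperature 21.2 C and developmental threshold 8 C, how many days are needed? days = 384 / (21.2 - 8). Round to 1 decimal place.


Insect development time:
Effective temperature = avg_temp - T_base = 21.2 - 8 = 13.2 C
Days = ADD / effective_temp = 384 / 13.2 = 29.1 days

29.1


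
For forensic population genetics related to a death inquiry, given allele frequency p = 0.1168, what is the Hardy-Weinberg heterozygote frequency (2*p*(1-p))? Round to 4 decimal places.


Hardy-Weinberg heterozygote frequency:
q = 1 - p = 1 - 0.1168 = 0.8832
2pq = 2 * 0.1168 * 0.8832 = 0.2063

0.2063


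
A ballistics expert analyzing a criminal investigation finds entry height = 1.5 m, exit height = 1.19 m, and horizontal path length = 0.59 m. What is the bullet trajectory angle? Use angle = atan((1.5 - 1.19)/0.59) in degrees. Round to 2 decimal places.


Bullet trajectory angle:
Height difference = 1.5 - 1.19 = 0.31 m
angle = atan(0.31 / 0.59)
angle = atan(0.525424)
angle = 27.72 degrees

27.72


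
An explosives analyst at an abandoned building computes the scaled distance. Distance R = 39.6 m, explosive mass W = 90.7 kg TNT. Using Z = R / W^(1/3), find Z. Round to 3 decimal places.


Scaled distance calculation:
W^(1/3) = 90.7^(1/3) = 4.492993
Z = R / W^(1/3) = 39.6 / 4.492993
Z = 8.814 m/kg^(1/3)

8.814


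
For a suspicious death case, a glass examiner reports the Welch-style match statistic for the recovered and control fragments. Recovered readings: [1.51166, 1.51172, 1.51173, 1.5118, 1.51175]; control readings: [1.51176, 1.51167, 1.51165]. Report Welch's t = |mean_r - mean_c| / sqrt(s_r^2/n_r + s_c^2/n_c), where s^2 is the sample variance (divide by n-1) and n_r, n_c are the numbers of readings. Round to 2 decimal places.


Welch's t-criterion for glass RI comparison:
Recovered mean = sum / n_r = 7.55866 / 5 = 1.511732
Control mean = sum / n_c = 4.53508 / 3 = 1.5116933
Recovered sample variance s_r^2 = 2.57e-09
Control sample variance s_c^2 = 3.43333e-09
Welch SE (unpooled) = sqrt(s_r^2/n_r + s_c^2/n_c) = sqrt(5.14e-10 + 1.14444e-09) = sqrt(1.65844e-09) = 4.07239e-05
|mean_r - mean_c| = 3.86667e-05
t = 3.86667e-05 / 4.07239e-05 = 0.95

0.95


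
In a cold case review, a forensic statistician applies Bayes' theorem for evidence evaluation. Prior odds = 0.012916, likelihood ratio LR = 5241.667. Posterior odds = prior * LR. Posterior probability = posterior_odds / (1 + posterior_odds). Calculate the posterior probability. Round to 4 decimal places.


Bayesian evidence evaluation:
Posterior odds = prior_odds * LR = 0.012916 * 5241.667 = 67.70137
Posterior probability = posterior_odds / (1 + posterior_odds)
= 67.70137 / (1 + 67.70137)
= 67.70137 / 68.70137
= 0.9854

0.9854


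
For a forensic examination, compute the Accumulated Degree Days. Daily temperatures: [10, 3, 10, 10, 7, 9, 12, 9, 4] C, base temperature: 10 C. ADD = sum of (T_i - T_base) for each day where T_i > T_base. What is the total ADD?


Computing ADD day by day:
Day 1: max(0, 10 - 10) = 0
Day 2: max(0, 3 - 10) = 0
Day 3: max(0, 10 - 10) = 0
Day 4: max(0, 10 - 10) = 0
Day 5: max(0, 7 - 10) = 0
Day 6: max(0, 9 - 10) = 0
Day 7: max(0, 12 - 10) = 2
Day 8: max(0, 9 - 10) = 0
Day 9: max(0, 4 - 10) = 0
Total ADD = 2

2


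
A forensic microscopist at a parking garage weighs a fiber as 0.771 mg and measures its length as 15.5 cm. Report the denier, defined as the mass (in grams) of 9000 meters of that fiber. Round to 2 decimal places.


Denier calculation:
Mass in grams = 0.771 mg / 1000 = 0.000771 g
Length in meters = 15.5 cm / 100 = 0.155 m
Linear density = mass / length = 0.000771 / 0.155 = 0.00497419 g/m
Denier = (g/m) * 9000 = 0.00497419 * 9000 = 44.77

44.77


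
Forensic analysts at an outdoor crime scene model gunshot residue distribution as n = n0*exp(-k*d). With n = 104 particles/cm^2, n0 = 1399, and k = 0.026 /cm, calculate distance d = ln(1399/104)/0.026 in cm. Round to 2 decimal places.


GSR distance calculation:
n0/n = 1399 / 104 = 13.451923
ln(n0/n) = 2.599122
d = 2.599122 / 0.026 = 99.97 cm

99.97


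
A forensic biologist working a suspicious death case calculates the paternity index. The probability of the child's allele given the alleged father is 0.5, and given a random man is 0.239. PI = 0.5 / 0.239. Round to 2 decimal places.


Paternity Index calculation:
PI = P(allele|father) / P(allele|random)
PI = 0.5 / 0.239
PI = 2.09

2.09


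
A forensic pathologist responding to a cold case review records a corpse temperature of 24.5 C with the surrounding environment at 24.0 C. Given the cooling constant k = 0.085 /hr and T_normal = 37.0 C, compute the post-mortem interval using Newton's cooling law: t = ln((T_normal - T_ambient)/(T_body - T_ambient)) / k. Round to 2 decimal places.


Using Newton's law of cooling:
t = ln((T_normal - T_ambient) / (T_body - T_ambient)) / k
T_normal - T_ambient = 13.0
T_body - T_ambient = 0.5
Ratio = 26
ln(ratio) = 3.258097
t = 3.258097 / 0.085 = 38.33 hours

38.33


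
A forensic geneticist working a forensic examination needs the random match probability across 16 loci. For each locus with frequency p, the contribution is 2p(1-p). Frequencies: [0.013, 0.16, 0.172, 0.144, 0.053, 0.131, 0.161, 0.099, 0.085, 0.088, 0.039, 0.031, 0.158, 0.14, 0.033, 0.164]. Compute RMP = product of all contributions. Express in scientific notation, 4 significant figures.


Computing RMP for 16 loci:
Locus 1: 2 * 0.013 * 0.987 = 0.025662
Locus 2: 2 * 0.16 * 0.84 = 0.2688
Locus 3: 2 * 0.172 * 0.828 = 0.284832
Locus 4: 2 * 0.144 * 0.856 = 0.246528
Locus 5: 2 * 0.053 * 0.947 = 0.100382
Locus 6: 2 * 0.131 * 0.869 = 0.227678
Locus 7: 2 * 0.161 * 0.839 = 0.270158
Locus 8: 2 * 0.099 * 0.901 = 0.178398
Locus 9: 2 * 0.085 * 0.915 = 0.15555
Locus 10: 2 * 0.088 * 0.912 = 0.160512
Locus 11: 2 * 0.039 * 0.961 = 0.074958
Locus 12: 2 * 0.031 * 0.969 = 0.060078
Locus 13: 2 * 0.158 * 0.842 = 0.266072
Locus 14: 2 * 0.14 * 0.86 = 0.2408
Locus 15: 2 * 0.033 * 0.967 = 0.063822
Locus 16: 2 * 0.164 * 0.836 = 0.274208
RMP = 6.726e-14

6.726e-14


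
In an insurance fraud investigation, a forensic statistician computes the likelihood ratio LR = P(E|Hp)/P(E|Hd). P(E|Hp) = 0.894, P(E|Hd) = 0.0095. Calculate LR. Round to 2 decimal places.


Likelihood ratio calculation:
LR = P(E|Hp) / P(E|Hd)
LR = 0.894 / 0.0095
LR = 94.11

94.11


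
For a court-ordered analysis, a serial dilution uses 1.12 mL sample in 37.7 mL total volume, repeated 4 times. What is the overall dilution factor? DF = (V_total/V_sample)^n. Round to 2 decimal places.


Dilution factor calculation:
Single dilution = V_total / V_sample = 37.7 / 1.12 ≈ 33.660714
Number of dilutions = 4
Total DF = (37.7 / 1.12)^4 (full precision, rounded at the end) = 1283787.99

1283787.99


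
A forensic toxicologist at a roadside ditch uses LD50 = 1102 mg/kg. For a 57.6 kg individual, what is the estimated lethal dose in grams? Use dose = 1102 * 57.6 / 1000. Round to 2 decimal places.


Lethal dose calculation:
Lethal dose = LD50 * body_weight / 1000
= 1102 * 57.6 / 1000
= 63475.2 / 1000
= 63.48 g

63.48


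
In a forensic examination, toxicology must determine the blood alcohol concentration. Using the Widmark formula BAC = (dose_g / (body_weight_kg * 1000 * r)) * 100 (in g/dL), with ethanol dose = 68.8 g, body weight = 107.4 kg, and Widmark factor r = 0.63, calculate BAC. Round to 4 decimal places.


Applying the Widmark formula:
BAC = (dose_g / (body_wt * 1000 * r)) * 100
Denominator = 107.4 * 1000 * 0.63 = 67662
BAC = (68.8 / 67662) * 100
BAC = 0.1017 g/dL

0.1017


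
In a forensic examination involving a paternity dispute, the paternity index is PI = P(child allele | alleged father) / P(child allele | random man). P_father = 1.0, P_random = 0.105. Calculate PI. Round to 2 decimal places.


Paternity Index calculation:
PI = P(allele|father) / P(allele|random)
PI = 1.0 / 0.105
PI = 9.52

9.52


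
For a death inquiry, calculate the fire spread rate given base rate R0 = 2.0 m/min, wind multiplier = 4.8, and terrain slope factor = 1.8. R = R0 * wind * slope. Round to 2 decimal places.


Fire spread rate calculation:
R = R0 * wind_factor * slope_factor
= 2.0 * 4.8 * 1.8
= 9.6 * 1.8
= 17.28 m/min

17.28


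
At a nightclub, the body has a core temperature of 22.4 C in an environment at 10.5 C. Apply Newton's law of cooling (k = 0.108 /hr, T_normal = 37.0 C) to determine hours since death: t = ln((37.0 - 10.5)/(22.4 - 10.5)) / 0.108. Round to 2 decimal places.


Using Newton's law of cooling:
t = ln((T_normal - T_ambient) / (T_body - T_ambient)) / k
T_normal - T_ambient = 26.5
T_body - T_ambient = 11.9
Ratio = 2.226891
ln(ratio) = 0.800606
t = 0.800606 / 0.108 = 7.41 hours

7.41


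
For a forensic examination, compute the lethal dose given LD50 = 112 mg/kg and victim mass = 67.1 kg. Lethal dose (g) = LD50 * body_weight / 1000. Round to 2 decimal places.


Lethal dose calculation:
Lethal dose = LD50 * body_weight / 1000
= 112 * 67.1 / 1000
= 7515.2 / 1000
= 7.52 g

7.52


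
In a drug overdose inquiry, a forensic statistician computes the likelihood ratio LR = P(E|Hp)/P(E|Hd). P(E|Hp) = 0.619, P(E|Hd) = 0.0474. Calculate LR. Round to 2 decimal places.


Likelihood ratio calculation:
LR = P(E|Hp) / P(E|Hd)
LR = 0.619 / 0.0474
LR = 13.06

13.06


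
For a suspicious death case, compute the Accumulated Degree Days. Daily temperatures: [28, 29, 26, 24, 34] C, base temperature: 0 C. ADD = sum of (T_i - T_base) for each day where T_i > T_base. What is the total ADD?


Computing ADD day by day:
Day 1: max(0, 28 - 0) = 28
Day 2: max(0, 29 - 0) = 29
Day 3: max(0, 26 - 0) = 26
Day 4: max(0, 24 - 0) = 24
Day 5: max(0, 34 - 0) = 34
Total ADD = 141

141


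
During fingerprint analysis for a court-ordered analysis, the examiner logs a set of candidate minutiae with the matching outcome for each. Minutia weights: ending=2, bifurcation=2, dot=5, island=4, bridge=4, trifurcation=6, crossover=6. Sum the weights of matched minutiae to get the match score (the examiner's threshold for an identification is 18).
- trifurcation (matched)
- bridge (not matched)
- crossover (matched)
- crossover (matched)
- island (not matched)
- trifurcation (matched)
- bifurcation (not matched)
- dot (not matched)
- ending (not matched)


Weighted minutiae match score:
  trifurcation: matched, +6 (running total 6)
  bridge: not matched, +0
  crossover: matched, +6 (running total 12)
  crossover: matched, +6 (running total 18)
  island: not matched, +0
  trifurcation: matched, +6 (running total 24)
  bifurcation: not matched, +0
  dot: not matched, +0
  ending: not matched, +0
Total score = 24
Threshold = 18; verdict = identification

24


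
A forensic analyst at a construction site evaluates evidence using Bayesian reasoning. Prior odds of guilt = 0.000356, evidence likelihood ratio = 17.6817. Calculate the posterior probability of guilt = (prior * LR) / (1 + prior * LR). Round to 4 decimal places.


Bayesian evidence evaluation:
Posterior odds = prior_odds * LR = 0.000356 * 17.6817 = 0.006294685
Posterior probability = posterior_odds / (1 + posterior_odds)
= 0.006294685 / (1 + 0.006294685)
= 0.006294685 / 1.006294685
= 0.0063

0.0063


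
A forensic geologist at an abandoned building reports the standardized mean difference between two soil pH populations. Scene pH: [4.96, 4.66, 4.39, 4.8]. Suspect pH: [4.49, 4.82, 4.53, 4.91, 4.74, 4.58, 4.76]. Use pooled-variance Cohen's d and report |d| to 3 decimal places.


Pooled-variance Cohen's d for soil pH comparison:
Scene mean = 18.81 / 4 = 4.7025
Suspect mean = 32.83 / 7 = 4.69
Scene sample variance s_s^2 = 0.058425
Suspect sample variance s_c^2 = 0.025067
Pooled variance = ((n_s-1)*s_s^2 + (n_c-1)*s_c^2) / (n_s + n_c - 2) = 0.036186
Pooled SD = sqrt(0.036186) = 0.190226
Mean difference = 0.0125
|d| = |0.0125| / 0.190226 = 0.066

0.066


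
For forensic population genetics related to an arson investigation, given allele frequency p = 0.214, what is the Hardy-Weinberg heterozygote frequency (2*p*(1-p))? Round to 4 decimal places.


Hardy-Weinberg heterozygote frequency:
q = 1 - p = 1 - 0.214 = 0.786
2pq = 2 * 0.214 * 0.786 = 0.3364

0.3364


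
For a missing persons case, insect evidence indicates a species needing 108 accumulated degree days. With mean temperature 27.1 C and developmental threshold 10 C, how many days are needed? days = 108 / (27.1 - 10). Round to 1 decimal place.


Insect development time:
Effective temperature = avg_temp - T_base = 27.1 - 10 = 17.1 C
Days = ADD / effective_temp = 108 / 17.1 = 6.3 days

6.3


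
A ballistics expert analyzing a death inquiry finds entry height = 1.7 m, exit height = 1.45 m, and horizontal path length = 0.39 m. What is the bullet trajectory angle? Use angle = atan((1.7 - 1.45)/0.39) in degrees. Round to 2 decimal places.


Bullet trajectory angle:
Height difference = 1.7 - 1.45 = 0.25 m
angle = atan(0.25 / 0.39)
angle = atan(0.641026)
angle = 32.66 degrees

32.66


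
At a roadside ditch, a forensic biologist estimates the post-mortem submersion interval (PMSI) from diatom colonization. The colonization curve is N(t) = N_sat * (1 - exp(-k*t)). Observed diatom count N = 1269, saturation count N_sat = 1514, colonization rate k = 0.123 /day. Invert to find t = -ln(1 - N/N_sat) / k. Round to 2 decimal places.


PMSI from diatom colonization curve:
N / N_sat = 1269 / 1514 = 0.838177
1 - N/N_sat = 0.161823
ln(1 - N/N_sat) = -1.821252
t = -ln(1 - N/N_sat) / k = -(-1.821252) / 0.123 = 14.81 days

14.81


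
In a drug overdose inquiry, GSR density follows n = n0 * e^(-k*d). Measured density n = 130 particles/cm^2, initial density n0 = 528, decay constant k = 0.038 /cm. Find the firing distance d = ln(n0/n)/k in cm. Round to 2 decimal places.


GSR distance calculation:
n0/n = 528 / 130 = 4.061538
ln(n0/n) = 1.401562
d = 1.401562 / 0.038 = 36.88 cm

36.88


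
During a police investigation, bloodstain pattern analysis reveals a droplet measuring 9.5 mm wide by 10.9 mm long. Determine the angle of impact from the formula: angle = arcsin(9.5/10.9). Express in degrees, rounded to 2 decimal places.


Blood spatter impact angle calculation:
width / length = 9.5 / 10.9 = 0.87156
angle = arcsin(0.87156)
angle = 60.64 degrees

60.64


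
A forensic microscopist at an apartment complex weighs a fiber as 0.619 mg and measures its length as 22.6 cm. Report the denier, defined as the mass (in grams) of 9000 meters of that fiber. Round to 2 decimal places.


Denier calculation:
Mass in grams = 0.619 mg / 1000 = 0.000619 g
Length in meters = 22.6 cm / 100 = 0.226 m
Linear density = mass / length = 0.000619 / 0.226 = 0.00273894 g/m
Denier = (g/m) * 9000 = 0.00273894 * 9000 = 24.65

24.65


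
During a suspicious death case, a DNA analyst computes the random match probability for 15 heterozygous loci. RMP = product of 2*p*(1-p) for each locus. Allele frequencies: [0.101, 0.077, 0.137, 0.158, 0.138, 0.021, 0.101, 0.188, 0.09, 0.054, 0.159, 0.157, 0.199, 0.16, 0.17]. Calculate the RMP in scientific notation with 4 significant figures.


Computing RMP for 15 loci:
Locus 1: 2 * 0.101 * 0.899 = 0.181598
Locus 2: 2 * 0.077 * 0.923 = 0.142142
Locus 3: 2 * 0.137 * 0.863 = 0.236462
Locus 4: 2 * 0.158 * 0.842 = 0.266072
Locus 5: 2 * 0.138 * 0.862 = 0.237912
Locus 6: 2 * 0.021 * 0.979 = 0.041118
Locus 7: 2 * 0.101 * 0.899 = 0.181598
Locus 8: 2 * 0.188 * 0.812 = 0.305312
Locus 9: 2 * 0.09 * 0.91 = 0.1638
Locus 10: 2 * 0.054 * 0.946 = 0.102168
Locus 11: 2 * 0.159 * 0.841 = 0.267438
Locus 12: 2 * 0.157 * 0.843 = 0.264702
Locus 13: 2 * 0.199 * 0.801 = 0.318798
Locus 14: 2 * 0.16 * 0.84 = 0.2688
Locus 15: 2 * 0.17 * 0.83 = 0.2822
RMP = 2.524e-11

2.524e-11


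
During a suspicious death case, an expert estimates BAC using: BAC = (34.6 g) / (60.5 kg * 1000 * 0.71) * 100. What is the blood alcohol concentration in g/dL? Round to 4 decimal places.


Applying the Widmark formula:
BAC = (dose_g / (body_wt * 1000 * r)) * 100
Denominator = 60.5 * 1000 * 0.71 = 42955
BAC = (34.6 / 42955) * 100
BAC = 0.0805 g/dL

0.0805


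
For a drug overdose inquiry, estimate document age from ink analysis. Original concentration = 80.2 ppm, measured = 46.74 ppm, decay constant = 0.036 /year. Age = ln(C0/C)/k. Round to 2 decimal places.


Document age estimation:
C0/C = 80.2 / 46.74 = 1.715875
ln(C0/C) = 0.539923
t = 0.539923 / 0.036 = 15.00 years

15.00


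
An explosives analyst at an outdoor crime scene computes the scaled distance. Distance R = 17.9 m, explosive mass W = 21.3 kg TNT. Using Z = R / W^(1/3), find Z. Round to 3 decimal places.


Scaled distance calculation:
W^(1/3) = 21.3^(1/3) = 2.772
Z = R / W^(1/3) = 17.9 / 2.772
Z = 6.457 m/kg^(1/3)

6.457


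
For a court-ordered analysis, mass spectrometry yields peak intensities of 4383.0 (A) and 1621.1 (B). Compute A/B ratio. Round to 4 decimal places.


Spectral peak ratio:
Peak A = 4383.0 counts
Peak B = 1621.1 counts
Ratio = 4383.0 / 1621.1 = 2.7037

2.7037


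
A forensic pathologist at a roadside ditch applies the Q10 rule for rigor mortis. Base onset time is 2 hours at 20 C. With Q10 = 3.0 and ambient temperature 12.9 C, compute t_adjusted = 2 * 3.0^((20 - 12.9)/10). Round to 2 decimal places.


Rigor mortis time adjustment:
Exponent = (T_ref - T_actual) / 10 = (20 - 12.9) / 10 = 0.71
Q10 factor = 3.0^0.71 = 2.1815
t_adjusted = 2 * 2.1815 = 4.36 hours

4.36


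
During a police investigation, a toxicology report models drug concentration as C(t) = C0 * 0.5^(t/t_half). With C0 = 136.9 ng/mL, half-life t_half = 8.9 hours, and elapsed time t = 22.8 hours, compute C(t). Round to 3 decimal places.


Drug concentration decay:
Number of half-lives = t / t_half = 22.8 / 8.9 = 2.561798
Decay factor = 0.5^2.561798 = 0.16936433
C(t) = 136.9 * 0.16936433 = 23.186 ng/mL

23.186


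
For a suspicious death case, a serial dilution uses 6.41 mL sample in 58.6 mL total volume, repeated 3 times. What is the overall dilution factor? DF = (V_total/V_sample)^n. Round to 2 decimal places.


Dilution factor calculation:
Single dilution = V_total / V_sample = 58.6 / 6.41 ≈ 9.141966
Number of dilutions = 3
Total DF = (58.6 / 6.41)^3 (full precision, rounded at the end) = 764.04

764.04


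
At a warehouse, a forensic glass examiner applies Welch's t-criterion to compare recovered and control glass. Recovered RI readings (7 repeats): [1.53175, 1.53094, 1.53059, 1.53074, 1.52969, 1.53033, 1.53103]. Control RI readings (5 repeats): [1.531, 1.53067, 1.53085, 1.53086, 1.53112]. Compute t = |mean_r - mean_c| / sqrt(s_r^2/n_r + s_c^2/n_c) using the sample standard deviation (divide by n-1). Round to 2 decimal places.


Welch's t-criterion for glass RI comparison:
Recovered mean = sum / n_r = 10.71507 / 7 = 1.5307243
Control mean = sum / n_c = 7.6545 / 5 = 1.5309
Recovered sample variance s_r^2 = 4.05929e-07
Control sample variance s_c^2 = 2.885e-08
Welch SE (unpooled) = sqrt(s_r^2/n_r + s_c^2/n_c) = sqrt(5.79898e-08 + 5.77e-09) = sqrt(6.37598e-08) = 0.000252507
|mean_r - mean_c| = 0.000175714
t = 0.000175714 / 0.000252507 = 0.70

0.70


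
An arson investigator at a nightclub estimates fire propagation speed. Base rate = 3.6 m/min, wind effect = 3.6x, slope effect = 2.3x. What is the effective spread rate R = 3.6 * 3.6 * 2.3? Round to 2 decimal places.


Fire spread rate calculation:
R = R0 * wind_factor * slope_factor
= 3.6 * 3.6 * 2.3
= 12.96 * 2.3
= 29.81 m/min

29.81


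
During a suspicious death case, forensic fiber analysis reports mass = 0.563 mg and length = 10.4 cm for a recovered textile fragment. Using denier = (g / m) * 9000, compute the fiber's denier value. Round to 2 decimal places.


Denier calculation:
Mass in grams = 0.563 mg / 1000 = 0.000563 g
Length in meters = 10.4 cm / 100 = 0.104 m
Linear density = mass / length = 0.000563 / 0.104 = 0.00541346 g/m
Denier = (g/m) * 9000 = 0.00541346 * 9000 = 48.72

48.72


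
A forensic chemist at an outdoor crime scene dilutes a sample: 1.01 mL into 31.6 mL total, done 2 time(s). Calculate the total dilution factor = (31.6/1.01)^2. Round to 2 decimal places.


Dilution factor calculation:
Single dilution = V_total / V_sample = 31.6 / 1.01 ≈ 31.287129
Number of dilutions = 2
Total DF = (31.6 / 1.01)^2 (full precision, rounded at the end) = 978.88

978.88


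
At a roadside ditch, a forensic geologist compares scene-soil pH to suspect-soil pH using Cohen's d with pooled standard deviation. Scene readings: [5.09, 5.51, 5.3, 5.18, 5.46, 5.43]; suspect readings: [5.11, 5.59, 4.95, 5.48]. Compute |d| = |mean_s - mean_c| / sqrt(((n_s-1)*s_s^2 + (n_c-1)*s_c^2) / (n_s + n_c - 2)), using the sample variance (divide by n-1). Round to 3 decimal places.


Pooled-variance Cohen's d for soil pH comparison:
Scene mean = 31.97 / 6 = 5.328333
Suspect mean = 21.13 / 4 = 5.2825
Scene sample variance s_s^2 = 0.028057
Suspect sample variance s_c^2 = 0.091292
Pooled variance = ((n_s-1)*s_s^2 + (n_c-1)*s_c^2) / (n_s + n_c - 2) = 0.05177
Pooled SD = sqrt(0.05177) = 0.22753
Mean difference = 0.045833
|d| = |0.045833| / 0.22753 = 0.201

0.201


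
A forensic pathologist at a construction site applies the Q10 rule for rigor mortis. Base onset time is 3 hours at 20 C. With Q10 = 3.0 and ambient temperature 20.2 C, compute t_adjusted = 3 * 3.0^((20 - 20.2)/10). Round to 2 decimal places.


Rigor mortis time adjustment:
Exponent = (T_ref - T_actual) / 10 = (20 - 20.2) / 10 = -0.02
Q10 factor = 3.0^-0.02 = 0.97827
t_adjusted = 3 * 0.97827 = 2.93 hours

2.93


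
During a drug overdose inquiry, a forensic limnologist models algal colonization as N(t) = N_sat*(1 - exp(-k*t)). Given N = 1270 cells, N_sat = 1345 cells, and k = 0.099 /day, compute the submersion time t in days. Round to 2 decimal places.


PMSI from diatom colonization curve:
N / N_sat = 1270 / 1345 = 0.944238
1 - N/N_sat = 0.055762
ln(1 - N/N_sat) = -2.886663
t = -ln(1 - N/N_sat) / k = -(-2.886663) / 0.099 = 29.16 days

29.16


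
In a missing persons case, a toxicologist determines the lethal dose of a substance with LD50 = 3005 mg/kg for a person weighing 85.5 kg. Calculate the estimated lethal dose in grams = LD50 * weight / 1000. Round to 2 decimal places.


Lethal dose calculation:
Lethal dose = LD50 * body_weight / 1000
= 3005 * 85.5 / 1000
= 256927.5 / 1000
= 256.93 g

256.93


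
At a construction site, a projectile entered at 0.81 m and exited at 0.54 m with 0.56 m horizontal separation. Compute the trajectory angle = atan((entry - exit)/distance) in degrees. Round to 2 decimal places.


Bullet trajectory angle:
Height difference = 0.81 - 0.54 = 0.27 m
angle = atan(0.27 / 0.56)
angle = atan(0.482143)
angle = 25.74 degrees

25.74


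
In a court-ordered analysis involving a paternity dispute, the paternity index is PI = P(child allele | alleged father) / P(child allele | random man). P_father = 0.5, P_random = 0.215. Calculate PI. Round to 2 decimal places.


Paternity Index calculation:
PI = P(allele|father) / P(allele|random)
PI = 0.5 / 0.215
PI = 2.33

2.33


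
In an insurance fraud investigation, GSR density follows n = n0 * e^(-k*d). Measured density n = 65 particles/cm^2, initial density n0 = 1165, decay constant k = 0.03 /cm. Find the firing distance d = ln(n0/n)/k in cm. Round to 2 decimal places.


GSR distance calculation:
n0/n = 1165 / 65 = 17.923077
ln(n0/n) = 2.886089
d = 2.886089 / 0.03 = 96.20 cm

96.20


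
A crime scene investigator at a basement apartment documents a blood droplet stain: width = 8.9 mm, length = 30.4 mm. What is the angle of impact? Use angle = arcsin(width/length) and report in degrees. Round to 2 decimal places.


Blood spatter impact angle calculation:
width / length = 8.9 / 30.4 = 0.292763
angle = arcsin(0.292763)
angle = 17.02 degrees

17.02


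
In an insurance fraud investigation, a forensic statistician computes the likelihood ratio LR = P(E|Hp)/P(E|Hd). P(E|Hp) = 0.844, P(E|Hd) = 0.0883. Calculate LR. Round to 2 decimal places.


Likelihood ratio calculation:
LR = P(E|Hp) / P(E|Hd)
LR = 0.844 / 0.0883
LR = 9.56

9.56


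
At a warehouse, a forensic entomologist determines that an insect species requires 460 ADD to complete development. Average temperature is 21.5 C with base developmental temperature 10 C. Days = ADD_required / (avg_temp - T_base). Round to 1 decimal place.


Insect development time:
Effective temperature = avg_temp - T_base = 21.5 - 10 = 11.5 C
Days = ADD / effective_temp = 460 / 11.5 = 40.0 days

40.0


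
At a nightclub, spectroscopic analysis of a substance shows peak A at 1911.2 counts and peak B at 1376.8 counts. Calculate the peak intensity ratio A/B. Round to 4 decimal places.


Spectral peak ratio:
Peak A = 1911.2 counts
Peak B = 1376.8 counts
Ratio = 1911.2 / 1376.8 = 1.3881

1.3881


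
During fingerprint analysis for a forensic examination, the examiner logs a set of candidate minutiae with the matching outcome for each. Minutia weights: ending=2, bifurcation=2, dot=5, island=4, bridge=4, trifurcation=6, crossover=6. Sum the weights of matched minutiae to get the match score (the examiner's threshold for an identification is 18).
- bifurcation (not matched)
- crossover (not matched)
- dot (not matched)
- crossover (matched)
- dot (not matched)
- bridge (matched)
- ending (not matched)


Weighted minutiae match score:
  bifurcation: not matched, +0
  crossover: not matched, +0
  dot: not matched, +0
  crossover: matched, +6 (running total 6)
  dot: not matched, +0
  bridge: matched, +4 (running total 10)
  ending: not matched, +0
Total score = 10
Threshold = 18; verdict = inconclusive

10


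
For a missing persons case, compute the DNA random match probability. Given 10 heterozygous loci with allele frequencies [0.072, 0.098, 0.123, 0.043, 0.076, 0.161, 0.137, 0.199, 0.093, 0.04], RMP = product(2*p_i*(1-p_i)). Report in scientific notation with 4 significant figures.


Computing RMP for 10 loci:
Locus 1: 2 * 0.072 * 0.928 = 0.133632
Locus 2: 2 * 0.098 * 0.902 = 0.176792
Locus 3: 2 * 0.123 * 0.877 = 0.215742
Locus 4: 2 * 0.043 * 0.957 = 0.082302
Locus 5: 2 * 0.076 * 0.924 = 0.140448
Locus 6: 2 * 0.161 * 0.839 = 0.270158
Locus 7: 2 * 0.137 * 0.863 = 0.236462
Locus 8: 2 * 0.199 * 0.801 = 0.318798
Locus 9: 2 * 0.093 * 0.907 = 0.168702
Locus 10: 2 * 0.04 * 0.96 = 0.0768
RMP = 1.555e-08

1.555e-08


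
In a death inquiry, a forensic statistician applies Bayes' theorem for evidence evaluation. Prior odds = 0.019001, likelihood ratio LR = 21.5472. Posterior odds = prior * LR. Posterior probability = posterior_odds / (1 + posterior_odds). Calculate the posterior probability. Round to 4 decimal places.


Bayesian evidence evaluation:
Posterior odds = prior_odds * LR = 0.019001 * 21.5472 = 0.4094183
Posterior probability = posterior_odds / (1 + posterior_odds)
= 0.4094183 / (1 + 0.4094183)
= 0.4094183 / 1.4094183
= 0.2905

0.2905


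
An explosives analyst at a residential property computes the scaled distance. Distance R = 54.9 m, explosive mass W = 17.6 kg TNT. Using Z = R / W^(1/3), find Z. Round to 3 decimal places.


Scaled distance calculation:
W^(1/3) = 17.6^(1/3) = 2.601183
Z = R / W^(1/3) = 54.9 / 2.601183
Z = 21.106 m/kg^(1/3)

21.106


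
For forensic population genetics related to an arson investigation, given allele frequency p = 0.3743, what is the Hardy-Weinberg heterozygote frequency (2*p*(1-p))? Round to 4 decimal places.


Hardy-Weinberg heterozygote frequency:
q = 1 - p = 1 - 0.3743 = 0.6257
2pq = 2 * 0.3743 * 0.6257 = 0.4684

0.4684


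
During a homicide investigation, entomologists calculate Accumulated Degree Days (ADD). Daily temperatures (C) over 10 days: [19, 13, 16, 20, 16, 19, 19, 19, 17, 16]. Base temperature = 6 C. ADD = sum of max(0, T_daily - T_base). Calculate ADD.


Computing ADD day by day:
Day 1: max(0, 19 - 6) = 13
Day 2: max(0, 13 - 6) = 7
Day 3: max(0, 16 - 6) = 10
Day 4: max(0, 20 - 6) = 14
Day 5: max(0, 16 - 6) = 10
Day 6: max(0, 19 - 6) = 13
Day 7: max(0, 19 - 6) = 13
Day 8: max(0, 19 - 6) = 13
Day 9: max(0, 17 - 6) = 11
Day 10: max(0, 16 - 6) = 10
Total ADD = 114

114


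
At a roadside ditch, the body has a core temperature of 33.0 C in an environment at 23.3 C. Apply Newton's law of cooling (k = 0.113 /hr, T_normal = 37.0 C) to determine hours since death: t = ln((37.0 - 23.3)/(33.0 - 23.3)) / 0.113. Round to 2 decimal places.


Using Newton's law of cooling:
t = ln((T_normal - T_ambient) / (T_body - T_ambient)) / k
T_normal - T_ambient = 13.7
T_body - T_ambient = 9.7
Ratio = 1.412371
ln(ratio) = 0.34527
t = 0.34527 / 0.113 = 3.06 hours

3.06


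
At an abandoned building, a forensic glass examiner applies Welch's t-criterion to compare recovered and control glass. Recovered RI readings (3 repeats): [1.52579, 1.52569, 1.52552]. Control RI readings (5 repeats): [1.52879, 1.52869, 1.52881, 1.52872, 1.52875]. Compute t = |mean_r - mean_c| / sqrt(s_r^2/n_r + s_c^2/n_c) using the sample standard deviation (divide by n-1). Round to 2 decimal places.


Welch's t-criterion for glass RI comparison:
Recovered mean = sum / n_r = 4.577 / 3 = 1.5256667
Control mean = sum / n_c = 7.64376 / 5 = 1.528752
Recovered sample variance s_r^2 = 1.86333e-08
Control sample variance s_c^2 = 2.42e-09
Welch SE (unpooled) = sqrt(s_r^2/n_r + s_c^2/n_c) = sqrt(6.21111e-09 + 4.84e-10) = sqrt(6.69511e-09) = 8.18237e-05
|mean_r - mean_c| = 0.00308533
t = 0.00308533 / 8.18237e-05 = 37.71

37.71


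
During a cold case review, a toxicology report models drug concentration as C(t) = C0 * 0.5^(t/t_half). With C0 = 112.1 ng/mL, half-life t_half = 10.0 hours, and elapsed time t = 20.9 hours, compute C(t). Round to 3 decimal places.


Drug concentration decay:
Number of half-lives = t / t_half = 20.9 / 10.0 = 2.09
Decay factor = 0.5^2.09 = 0.23488069
C(t) = 112.1 * 0.23488069 = 26.330 ng/mL

26.330


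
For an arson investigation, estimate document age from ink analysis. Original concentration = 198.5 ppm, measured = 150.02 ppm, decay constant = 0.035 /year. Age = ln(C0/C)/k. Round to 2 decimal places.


Document age estimation:
C0/C = 198.5 / 150.02 = 1.323157
ln(C0/C) = 0.280021
t = 0.280021 / 0.035 = 8.00 years

8.00


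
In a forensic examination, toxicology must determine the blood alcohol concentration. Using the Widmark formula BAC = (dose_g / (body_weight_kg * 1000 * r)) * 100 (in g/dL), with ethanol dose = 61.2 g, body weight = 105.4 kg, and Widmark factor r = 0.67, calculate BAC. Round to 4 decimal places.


Applying the Widmark formula:
BAC = (dose_g / (body_wt * 1000 * r)) * 100
Denominator = 105.4 * 1000 * 0.67 = 70618
BAC = (61.2 / 70618) * 100
BAC = 0.0867 g/dL

0.0867


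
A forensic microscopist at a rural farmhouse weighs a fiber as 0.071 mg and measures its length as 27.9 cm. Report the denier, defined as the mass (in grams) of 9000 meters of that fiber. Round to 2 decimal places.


Denier calculation:
Mass in grams = 0.071 mg / 1000 = 0.000071 g
Length in meters = 27.9 cm / 100 = 0.279 m
Linear density = mass / length = 0.000071 / 0.279 = 0.00025448 g/m
Denier = (g/m) * 9000 = 0.00025448 * 9000 = 2.29

2.29


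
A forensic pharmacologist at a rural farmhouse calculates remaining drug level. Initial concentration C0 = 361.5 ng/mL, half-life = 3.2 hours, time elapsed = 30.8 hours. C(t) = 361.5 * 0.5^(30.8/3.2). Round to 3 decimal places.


Drug concentration decay:
Number of half-lives = t / t_half = 30.8 / 3.2 = 9.625
Decay factor = 0.5^9.625 = 0.00126644
C(t) = 361.5 * 0.00126644 = 0.458 ng/mL

0.458


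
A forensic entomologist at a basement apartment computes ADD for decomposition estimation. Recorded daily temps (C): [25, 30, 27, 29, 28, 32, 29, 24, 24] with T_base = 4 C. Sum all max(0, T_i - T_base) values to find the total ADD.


Computing ADD day by day:
Day 1: max(0, 25 - 4) = 21
Day 2: max(0, 30 - 4) = 26
Day 3: max(0, 27 - 4) = 23
Day 4: max(0, 29 - 4) = 25
Day 5: max(0, 28 - 4) = 24
Day 6: max(0, 32 - 4) = 28
Day 7: max(0, 29 - 4) = 25
Day 8: max(0, 24 - 4) = 20
Day 9: max(0, 24 - 4) = 20
Total ADD = 212

212


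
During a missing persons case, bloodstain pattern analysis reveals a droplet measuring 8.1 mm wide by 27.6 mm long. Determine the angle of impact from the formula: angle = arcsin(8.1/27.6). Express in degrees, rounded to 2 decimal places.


Blood spatter impact angle calculation:
width / length = 8.1 / 27.6 = 0.293478
angle = arcsin(0.293478)
angle = 17.07 degrees

17.07


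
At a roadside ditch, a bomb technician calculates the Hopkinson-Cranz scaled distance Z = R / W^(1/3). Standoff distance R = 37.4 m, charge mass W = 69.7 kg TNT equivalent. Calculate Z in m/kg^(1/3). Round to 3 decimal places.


Scaled distance calculation:
W^(1/3) = 69.7^(1/3) = 4.115389
Z = R / W^(1/3) = 37.4 / 4.115389
Z = 9.088 m/kg^(1/3)

9.088


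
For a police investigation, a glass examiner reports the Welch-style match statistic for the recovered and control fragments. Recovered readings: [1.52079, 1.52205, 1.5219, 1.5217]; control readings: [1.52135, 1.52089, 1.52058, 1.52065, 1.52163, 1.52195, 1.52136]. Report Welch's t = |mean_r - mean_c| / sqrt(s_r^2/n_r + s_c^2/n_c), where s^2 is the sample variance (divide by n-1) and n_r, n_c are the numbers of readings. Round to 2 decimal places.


Welch's t-criterion for glass RI comparison:
Recovered mean = sum / n_r = 6.08644 / 4 = 1.52161
Control mean = sum / n_c = 10.64841 / 7 = 1.5212014
Recovered sample variance s_r^2 = 3.194e-07
Control sample variance s_c^2 = 2.63081e-07
Welch SE (unpooled) = sqrt(s_r^2/n_r + s_c^2/n_c) = sqrt(7.985e-08 + 3.7583e-08) = sqrt(1.17433e-07) = 0.000342685
|mean_r - mean_c| = 0.000408571
t = 0.000408571 / 0.000342685 = 1.19

1.19


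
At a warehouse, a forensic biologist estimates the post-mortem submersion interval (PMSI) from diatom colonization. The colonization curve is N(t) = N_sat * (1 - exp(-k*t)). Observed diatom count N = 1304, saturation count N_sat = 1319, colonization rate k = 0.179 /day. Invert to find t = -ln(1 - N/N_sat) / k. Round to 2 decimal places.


PMSI from diatom colonization curve:
N / N_sat = 1304 / 1319 = 0.988628
1 - N/N_sat = 0.011372
ln(1 - N/N_sat) = -4.476601
t = -ln(1 - N/N_sat) / k = -(-4.476601) / 0.179 = 25.01 days

25.01


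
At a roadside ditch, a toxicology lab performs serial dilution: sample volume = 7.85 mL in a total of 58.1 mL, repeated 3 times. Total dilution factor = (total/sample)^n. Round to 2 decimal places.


Dilution factor calculation:
Single dilution = V_total / V_sample = 58.1 / 7.85 ≈ 7.401274
Number of dilutions = 3
Total DF = (58.1 / 7.85)^3 (full precision, rounded at the end) = 405.43

405.43
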